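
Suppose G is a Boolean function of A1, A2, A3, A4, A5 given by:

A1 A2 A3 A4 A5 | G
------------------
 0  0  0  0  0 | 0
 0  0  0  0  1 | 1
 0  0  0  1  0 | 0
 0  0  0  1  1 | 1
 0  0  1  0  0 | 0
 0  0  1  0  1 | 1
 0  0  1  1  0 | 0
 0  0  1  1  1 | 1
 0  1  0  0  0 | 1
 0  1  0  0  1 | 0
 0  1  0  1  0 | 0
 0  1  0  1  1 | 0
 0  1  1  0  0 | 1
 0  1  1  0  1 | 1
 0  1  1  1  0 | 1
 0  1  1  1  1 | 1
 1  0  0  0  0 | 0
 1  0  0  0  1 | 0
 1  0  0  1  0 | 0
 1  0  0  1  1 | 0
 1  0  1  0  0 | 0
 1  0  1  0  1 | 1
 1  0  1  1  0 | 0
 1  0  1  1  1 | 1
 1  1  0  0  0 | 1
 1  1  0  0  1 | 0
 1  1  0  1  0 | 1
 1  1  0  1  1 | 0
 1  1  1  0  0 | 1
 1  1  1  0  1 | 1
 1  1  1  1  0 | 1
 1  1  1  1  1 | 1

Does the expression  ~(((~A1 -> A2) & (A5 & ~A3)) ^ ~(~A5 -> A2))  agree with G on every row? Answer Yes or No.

No

Test each input against both G and the formula:
  A1=0, A2=0, A3=0, A4=0, A5=0: formula gives 0, G = 0 ✓
  A1=0, A2=0, A3=0, A4=0, A5=1: formula gives 1, G = 1 ✓
  A1=0, A2=0, A3=0, A4=1, A5=0: formula gives 0, G = 0 ✓
  A1=0, A2=0, A3=0, A4=1, A5=1: formula gives 1, G = 1 ✓
  …
  A1=0, A2=1, A3=0, A4=1, A5=0: formula gives 1, but G = 0 ✗
A single disagreement suffices: at (0,1,0,1,0) they differ, so the formula does not compute G.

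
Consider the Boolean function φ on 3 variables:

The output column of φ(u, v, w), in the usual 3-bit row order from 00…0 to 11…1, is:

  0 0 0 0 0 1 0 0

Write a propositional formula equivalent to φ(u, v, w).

φ is 1 on exactly one input, (1,0,1), whose minterm is u·¬v·w. So φ is just that conjunction.

φ(u, v, w) = (u and not v) and w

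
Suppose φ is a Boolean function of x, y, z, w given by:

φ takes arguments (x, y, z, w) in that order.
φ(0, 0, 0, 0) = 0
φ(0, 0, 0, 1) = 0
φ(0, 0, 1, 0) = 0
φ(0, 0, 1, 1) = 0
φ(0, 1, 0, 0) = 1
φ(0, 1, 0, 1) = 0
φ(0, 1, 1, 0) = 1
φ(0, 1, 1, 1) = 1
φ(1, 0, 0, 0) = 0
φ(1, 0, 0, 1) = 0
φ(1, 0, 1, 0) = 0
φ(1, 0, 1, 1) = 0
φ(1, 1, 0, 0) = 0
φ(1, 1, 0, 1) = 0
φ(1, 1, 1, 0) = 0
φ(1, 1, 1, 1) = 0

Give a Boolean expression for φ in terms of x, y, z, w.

φ(x, y, z, w) = ((((~x & y) & ~z) & ~w) | (((~x & y) & z) & ~w)) | (((~x & y) & z) & w)

φ=1 on 3 inputs: (0,1,0,0), (0,1,1,0), (0,1,1,1). Reading each as a conjunction of literals (¬x·y·¬z·¬w, ¬x·y·z·¬w, ¬x·y·z·w) and taking the OR gives the canonical DNF.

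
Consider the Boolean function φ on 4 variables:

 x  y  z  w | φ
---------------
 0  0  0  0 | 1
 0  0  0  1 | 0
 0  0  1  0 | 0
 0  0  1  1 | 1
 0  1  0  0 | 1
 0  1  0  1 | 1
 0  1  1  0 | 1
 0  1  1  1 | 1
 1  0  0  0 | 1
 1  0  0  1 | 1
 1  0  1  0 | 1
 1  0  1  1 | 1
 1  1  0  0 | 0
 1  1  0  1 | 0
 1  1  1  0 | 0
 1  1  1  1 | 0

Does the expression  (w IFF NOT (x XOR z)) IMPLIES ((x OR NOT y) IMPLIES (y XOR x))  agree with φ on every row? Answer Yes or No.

Check the formula against φ row by row:
  x=0, y=0, z=0, w=0: formula gives 1, φ = 1 ✓
  x=0, y=0, z=0, w=1: formula gives 0, φ = 0 ✓
  x=0, y=0, z=1, w=0: formula gives 0, φ = 0 ✓
  x=0, y=0, z=1, w=1: formula gives 1, φ = 1 ✓
  …
  x=1, y=1, z=0, w=1: formula gives 1, but φ = 0 ✗
A single disagreement suffices: at (1,1,0,1) they differ, so the formula does not compute φ.

No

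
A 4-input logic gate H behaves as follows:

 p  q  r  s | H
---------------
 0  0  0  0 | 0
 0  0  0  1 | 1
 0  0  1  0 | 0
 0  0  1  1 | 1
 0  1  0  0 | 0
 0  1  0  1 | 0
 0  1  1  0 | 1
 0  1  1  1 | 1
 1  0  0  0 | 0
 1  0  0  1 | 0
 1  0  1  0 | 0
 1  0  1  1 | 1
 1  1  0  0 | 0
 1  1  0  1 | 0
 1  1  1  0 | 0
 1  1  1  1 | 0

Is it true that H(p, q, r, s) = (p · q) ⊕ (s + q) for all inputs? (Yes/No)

No

Check the formula against H row by row:
  p=0, q=0, r=0, s=0: formula gives 0, H = 0 ✓
  p=0, q=0, r=0, s=1: formula gives 1, H = 1 ✓
  p=0, q=0, r=1, s=0: formula gives 0, H = 0 ✓
  p=0, q=0, r=1, s=1: formula gives 1, H = 1 ✓
  p=0, q=1, r=0, s=0: formula gives 1, but H = 0 ✗
Row (0,1,0,0) is a counterexample, so the formula is not equivalent to H.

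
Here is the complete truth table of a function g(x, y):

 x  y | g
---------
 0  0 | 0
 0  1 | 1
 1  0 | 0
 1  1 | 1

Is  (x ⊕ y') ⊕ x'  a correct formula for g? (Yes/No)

Yes

Evaluate (x ⊕ y') ⊕ x' on each row and compare to g:
  x=0, y=0: formula gives 0, g = 0 ✓
  x=0, y=1: formula gives 1, g = 1 ✓
  x=1, y=0: formula gives 0, g = 0 ✓
  x=1, y=1: formula gives 1, g = 1 ✓
No disagreement on any input; they are logically equivalent.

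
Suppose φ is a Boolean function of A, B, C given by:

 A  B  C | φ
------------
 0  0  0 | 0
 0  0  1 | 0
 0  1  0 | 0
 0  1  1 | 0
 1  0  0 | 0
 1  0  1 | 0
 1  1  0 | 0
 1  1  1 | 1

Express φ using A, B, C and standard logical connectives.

φ(A, B, C) = (A & B) & C

The output is 1 only when every input is 1 — the AND of all inputs.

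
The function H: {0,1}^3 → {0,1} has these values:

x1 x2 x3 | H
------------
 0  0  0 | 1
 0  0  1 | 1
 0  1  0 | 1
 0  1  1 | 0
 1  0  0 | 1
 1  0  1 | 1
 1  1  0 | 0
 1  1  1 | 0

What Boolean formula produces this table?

H(x1, x2, x3) = ¬((((¬x1 ∧ x2) ∧ x3) ∨ ((x1 ∧ x2) ∧ ¬x3)) ∨ ((x1 ∧ x2) ∧ x3))

The 0-rows are (0,1,1), (1,1,0), (1,1,1). Take each as a conjunction (¬x1·x2·x3, x1·x2·¬x3, x1·x2·x3), form their disjunction, and complement — that gives a formula that is 1 everywhere H is.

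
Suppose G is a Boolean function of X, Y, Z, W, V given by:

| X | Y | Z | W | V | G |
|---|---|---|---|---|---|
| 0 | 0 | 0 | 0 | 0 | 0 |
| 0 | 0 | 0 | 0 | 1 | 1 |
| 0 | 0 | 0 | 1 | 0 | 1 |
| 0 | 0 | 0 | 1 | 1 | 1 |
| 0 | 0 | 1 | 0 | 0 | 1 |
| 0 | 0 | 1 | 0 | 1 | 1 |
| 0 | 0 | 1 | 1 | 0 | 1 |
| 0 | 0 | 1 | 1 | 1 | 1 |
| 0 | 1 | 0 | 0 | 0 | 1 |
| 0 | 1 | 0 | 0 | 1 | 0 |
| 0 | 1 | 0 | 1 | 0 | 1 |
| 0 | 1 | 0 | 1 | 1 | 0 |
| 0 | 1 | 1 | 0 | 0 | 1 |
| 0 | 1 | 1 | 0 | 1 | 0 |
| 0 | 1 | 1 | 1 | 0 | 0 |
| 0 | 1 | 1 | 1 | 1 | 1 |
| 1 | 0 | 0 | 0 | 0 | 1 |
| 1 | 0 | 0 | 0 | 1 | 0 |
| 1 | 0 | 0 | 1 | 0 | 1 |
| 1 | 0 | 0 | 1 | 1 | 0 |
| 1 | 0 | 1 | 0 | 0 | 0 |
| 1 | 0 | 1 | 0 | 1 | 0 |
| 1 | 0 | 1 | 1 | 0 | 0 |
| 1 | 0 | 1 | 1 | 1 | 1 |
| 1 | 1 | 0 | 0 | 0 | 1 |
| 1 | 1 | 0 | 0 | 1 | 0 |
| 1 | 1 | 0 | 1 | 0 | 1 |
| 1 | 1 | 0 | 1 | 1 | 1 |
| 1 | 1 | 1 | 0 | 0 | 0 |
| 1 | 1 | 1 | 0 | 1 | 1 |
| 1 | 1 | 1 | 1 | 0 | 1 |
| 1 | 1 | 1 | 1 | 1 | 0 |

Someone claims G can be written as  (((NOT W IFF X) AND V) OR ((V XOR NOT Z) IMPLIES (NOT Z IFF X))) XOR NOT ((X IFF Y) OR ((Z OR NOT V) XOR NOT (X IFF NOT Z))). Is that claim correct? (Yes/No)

Evaluate (((NOT W IFF X) AND V) OR ((V XOR NOT Z) IMPLIES (NOT Z IFF X))) XOR NOT ((X IFF Y) OR ((Z OR NOT V) XOR NOT (X IFF NOT Z))) on each row and compare to G:
  X=0, Y=0, Z=0, W=0, V=0: formula gives 0, G = 0 ✓
  X=0, Y=0, Z=0, W=0, V=1: formula gives 1, G = 1 ✓
  X=0, Y=0, Z=0, W=1, V=0: formula gives 0, but G = 1 ✗
Since they disagree at (0,0,0,1,0), the expression is not a correct formula for G.

No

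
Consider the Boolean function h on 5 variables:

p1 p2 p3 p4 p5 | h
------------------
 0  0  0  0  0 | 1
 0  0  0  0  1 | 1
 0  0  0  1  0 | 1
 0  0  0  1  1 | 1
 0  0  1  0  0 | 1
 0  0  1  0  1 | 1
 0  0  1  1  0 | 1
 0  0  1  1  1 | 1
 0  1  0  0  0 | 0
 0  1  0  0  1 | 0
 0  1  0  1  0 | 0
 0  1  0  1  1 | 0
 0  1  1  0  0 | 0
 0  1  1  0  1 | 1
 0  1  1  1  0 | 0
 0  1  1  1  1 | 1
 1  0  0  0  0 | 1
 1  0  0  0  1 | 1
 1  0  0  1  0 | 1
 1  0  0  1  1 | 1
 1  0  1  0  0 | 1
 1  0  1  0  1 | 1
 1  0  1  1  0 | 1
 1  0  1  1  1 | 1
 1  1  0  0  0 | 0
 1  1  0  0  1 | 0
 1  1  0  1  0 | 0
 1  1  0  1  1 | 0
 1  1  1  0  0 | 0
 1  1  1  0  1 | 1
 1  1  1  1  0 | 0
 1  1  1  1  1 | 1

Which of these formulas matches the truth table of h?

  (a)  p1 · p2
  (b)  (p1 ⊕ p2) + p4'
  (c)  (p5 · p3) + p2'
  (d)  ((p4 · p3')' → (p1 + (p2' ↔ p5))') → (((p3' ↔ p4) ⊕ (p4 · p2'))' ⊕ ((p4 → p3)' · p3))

c

(a) disagrees with h on (0,0,0,0,0) (formula → 0, table → 1); rule it out.
(b) disagrees with h on (0,0,0,1,0) (formula → 0, table → 1); rule it out.
(d) disagrees with h on (0,0,1,0,0) (formula → 0, table → 1); rule it out.
Only (c) survives; checking it on all 32 rows confirms it matches h.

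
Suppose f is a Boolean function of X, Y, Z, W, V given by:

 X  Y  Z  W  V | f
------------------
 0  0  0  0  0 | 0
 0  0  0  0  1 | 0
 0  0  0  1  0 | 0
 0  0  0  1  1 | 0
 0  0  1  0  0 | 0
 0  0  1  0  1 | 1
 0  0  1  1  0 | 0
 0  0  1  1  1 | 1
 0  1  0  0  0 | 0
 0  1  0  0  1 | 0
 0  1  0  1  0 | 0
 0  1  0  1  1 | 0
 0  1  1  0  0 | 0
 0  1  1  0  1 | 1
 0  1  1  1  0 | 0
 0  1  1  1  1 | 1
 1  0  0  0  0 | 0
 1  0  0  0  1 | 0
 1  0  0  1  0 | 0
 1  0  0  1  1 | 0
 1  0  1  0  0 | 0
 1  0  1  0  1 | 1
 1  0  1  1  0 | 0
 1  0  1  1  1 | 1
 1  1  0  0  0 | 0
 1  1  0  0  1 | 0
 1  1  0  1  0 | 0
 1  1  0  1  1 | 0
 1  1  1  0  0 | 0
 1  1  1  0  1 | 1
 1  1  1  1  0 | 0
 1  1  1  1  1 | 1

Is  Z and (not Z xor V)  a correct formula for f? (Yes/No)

Yes

Check the formula against f row by row:
  X=0, Y=0, Z=0, W=0, V=0: formula gives 0, f = 0 ✓
  X=0, Y=0, Z=0, W=0, V=1: formula gives 0, f = 0 ✓
  X=0, Y=0, Z=0, W=1, V=0: formula gives 0, f = 0 ✓
  X=0, Y=0, Z=0, W=1, V=1: formula gives 0, f = 0 ✓
  … (the remaining 28 rows also agree.)
No disagreement on any input; they are logically equivalent.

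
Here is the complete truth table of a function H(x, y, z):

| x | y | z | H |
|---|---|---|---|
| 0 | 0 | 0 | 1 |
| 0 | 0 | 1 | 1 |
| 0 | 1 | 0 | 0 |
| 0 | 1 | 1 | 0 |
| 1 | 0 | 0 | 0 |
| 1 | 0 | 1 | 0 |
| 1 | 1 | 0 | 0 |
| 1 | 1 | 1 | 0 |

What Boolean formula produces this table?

H(x, y, z) = ((NOT x AND NOT y) AND NOT z) OR ((NOT x AND NOT y) AND z)

H=1 on 2 inputs: (0,0,0), (0,0,1). Reading each as a conjunction of literals (¬x·¬y·¬z, ¬x·¬y·z) and taking the OR gives the canonical DNF.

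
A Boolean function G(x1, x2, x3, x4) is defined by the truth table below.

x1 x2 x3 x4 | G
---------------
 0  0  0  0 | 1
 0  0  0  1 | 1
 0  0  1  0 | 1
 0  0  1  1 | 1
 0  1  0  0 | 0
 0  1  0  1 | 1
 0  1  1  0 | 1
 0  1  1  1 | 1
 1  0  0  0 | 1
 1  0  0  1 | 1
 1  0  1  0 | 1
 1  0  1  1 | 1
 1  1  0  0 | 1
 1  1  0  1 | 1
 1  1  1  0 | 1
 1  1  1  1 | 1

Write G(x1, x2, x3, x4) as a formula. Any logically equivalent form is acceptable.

G(x1, x2, x3, x4) = ¬(((¬x1 ∧ x2) ∧ ¬x3) ∧ ¬x4)

G is 0 on exactly one input, (0,1,0,0), whose minterm is ¬x1·x2·¬x3·¬x4. So G is the negation of that single conjunction.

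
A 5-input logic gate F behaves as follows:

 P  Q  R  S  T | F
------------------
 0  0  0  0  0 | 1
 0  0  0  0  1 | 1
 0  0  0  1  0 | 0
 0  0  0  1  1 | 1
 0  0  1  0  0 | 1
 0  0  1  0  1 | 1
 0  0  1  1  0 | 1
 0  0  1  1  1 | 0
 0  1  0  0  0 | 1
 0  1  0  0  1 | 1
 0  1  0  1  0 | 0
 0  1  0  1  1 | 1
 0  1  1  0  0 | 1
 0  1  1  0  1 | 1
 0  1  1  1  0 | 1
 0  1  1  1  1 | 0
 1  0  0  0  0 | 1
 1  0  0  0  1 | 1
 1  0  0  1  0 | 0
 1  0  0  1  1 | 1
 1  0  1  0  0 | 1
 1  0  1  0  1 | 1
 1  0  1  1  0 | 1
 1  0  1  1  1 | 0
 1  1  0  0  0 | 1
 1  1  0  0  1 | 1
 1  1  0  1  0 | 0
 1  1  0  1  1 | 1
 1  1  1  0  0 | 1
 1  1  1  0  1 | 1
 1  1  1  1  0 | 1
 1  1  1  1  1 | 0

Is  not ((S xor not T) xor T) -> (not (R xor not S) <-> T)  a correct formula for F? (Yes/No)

Yes

Test each input against both F and the formula:
  P=0, Q=0, R=0, S=0, T=0: formula gives 1, F = 1 ✓
  P=0, Q=0, R=0, S=0, T=1: formula gives 1, F = 1 ✓
  P=0, Q=0, R=0, S=1, T=0: formula gives 0, F = 0 ✓
  P=0, Q=0, R=0, S=1, T=1: formula gives 1, F = 1 ✓
  …and likewise for the remaining 28 rows.
All 32 rows match — the expression computes F exactly.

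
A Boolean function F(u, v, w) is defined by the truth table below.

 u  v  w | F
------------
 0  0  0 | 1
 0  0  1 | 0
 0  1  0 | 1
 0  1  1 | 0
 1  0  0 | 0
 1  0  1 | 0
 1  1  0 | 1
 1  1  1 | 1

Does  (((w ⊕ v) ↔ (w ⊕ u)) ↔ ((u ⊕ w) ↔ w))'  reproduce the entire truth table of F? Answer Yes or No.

No

Test each input against both F and the formula:
  u=0, v=0, w=0: formula gives 0, but F = 1 ✗
Row (0,0,0) is a counterexample, so the formula is not equivalent to F.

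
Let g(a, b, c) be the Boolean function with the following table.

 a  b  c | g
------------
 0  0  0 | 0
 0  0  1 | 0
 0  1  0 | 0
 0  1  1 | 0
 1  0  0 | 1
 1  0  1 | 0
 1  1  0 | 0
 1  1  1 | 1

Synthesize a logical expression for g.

The 1-rows are (1,0,0), (1,1,1). Each contributes one minterm — a·¬b·¬c; a·b·c — and their disjunction is a sum-of-products form of g.

g(a, b, c) = ((a & ~b) & ~c) | ((a & b) & c)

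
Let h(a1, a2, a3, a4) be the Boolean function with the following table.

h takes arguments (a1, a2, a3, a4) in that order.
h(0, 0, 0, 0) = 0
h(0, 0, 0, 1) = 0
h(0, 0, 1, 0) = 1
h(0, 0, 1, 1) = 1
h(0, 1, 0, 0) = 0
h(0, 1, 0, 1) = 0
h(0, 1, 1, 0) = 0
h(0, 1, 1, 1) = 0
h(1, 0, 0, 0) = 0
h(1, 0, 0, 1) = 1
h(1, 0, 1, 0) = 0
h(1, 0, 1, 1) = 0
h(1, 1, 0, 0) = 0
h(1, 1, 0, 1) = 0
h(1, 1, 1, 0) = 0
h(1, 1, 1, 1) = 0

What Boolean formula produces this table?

The 1-rows are (0,0,1,0), (0,0,1,1), (1,0,0,1). Each contributes one minterm — ¬a1·¬a2·a3·¬a4; ¬a1·¬a2·a3·a4; a1·¬a2·¬a3·a4 — and their disjunction is a sum-of-products form of h.

h(a1, a2, a3, a4) = ((((¬a1 ∧ ¬a2) ∧ a3) ∧ ¬a4) ∨ (((¬a1 ∧ ¬a2) ∧ a3) ∧ a4)) ∨ (((a1 ∧ ¬a2) ∧ ¬a3) ∧ a4)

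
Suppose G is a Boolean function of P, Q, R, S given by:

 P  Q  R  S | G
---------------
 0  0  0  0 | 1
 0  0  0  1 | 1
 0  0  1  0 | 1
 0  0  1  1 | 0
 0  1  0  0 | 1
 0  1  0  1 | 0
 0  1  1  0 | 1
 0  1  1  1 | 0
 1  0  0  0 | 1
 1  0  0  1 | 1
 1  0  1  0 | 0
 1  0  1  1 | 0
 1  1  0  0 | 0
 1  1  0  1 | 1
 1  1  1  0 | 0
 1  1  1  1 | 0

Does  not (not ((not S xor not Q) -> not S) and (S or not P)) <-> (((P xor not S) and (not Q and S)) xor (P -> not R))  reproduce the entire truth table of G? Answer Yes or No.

Check the formula against G row by row:
  P=0, Q=0, R=0, S=0: formula gives 1, G = 1 ✓
  P=0, Q=0, R=0, S=1: formula gives 0, but G = 1 ✗
Since they disagree at (0,0,0,1), the expression is not a correct formula for G.

No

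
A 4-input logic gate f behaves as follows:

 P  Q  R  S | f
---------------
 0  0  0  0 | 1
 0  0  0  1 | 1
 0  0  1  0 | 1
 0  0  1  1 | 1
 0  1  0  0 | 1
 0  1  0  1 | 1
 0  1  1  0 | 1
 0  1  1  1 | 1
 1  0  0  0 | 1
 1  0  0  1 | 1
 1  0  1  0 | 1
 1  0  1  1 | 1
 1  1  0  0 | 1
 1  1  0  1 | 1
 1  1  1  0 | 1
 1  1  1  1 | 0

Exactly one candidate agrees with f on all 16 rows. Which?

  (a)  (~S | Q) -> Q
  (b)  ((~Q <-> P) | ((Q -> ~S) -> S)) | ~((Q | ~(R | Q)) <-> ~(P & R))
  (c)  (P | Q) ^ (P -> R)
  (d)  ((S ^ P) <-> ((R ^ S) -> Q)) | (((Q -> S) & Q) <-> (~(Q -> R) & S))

(a) fails at (0,0,0,0): the formula yields 0, f is 1.
(b) fails at (0,0,0,0): the formula yields 0, f is 1.
(c) fails at (0,1,0,0): the formula yields 0, f is 1.
(d) is the remaining candidate, and it agrees with f on all 16 inputs.

d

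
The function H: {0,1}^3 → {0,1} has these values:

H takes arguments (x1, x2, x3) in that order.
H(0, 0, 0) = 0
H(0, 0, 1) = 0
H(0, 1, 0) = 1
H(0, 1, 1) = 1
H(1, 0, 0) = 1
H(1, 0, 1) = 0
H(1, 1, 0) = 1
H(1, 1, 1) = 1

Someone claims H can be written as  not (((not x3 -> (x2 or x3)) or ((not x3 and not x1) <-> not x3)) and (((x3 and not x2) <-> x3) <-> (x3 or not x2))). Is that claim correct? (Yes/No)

Yes

Check the formula against H row by row:
  x1=0, x2=0, x3=0: formula gives 0, H = 0 ✓
  x1=0, x2=0, x3=1: formula gives 0, H = 0 ✓
  x1=0, x2=1, x3=0: formula gives 1, H = 1 ✓
  x1=0, x2=1, x3=1: formula gives 1, H = 1 ✓
  x1=1, x2=0, x3=0: formula gives 1, H = 1 ✓
  … (the remaining 3 rows also agree.)
No disagreement on any input; they are logically equivalent.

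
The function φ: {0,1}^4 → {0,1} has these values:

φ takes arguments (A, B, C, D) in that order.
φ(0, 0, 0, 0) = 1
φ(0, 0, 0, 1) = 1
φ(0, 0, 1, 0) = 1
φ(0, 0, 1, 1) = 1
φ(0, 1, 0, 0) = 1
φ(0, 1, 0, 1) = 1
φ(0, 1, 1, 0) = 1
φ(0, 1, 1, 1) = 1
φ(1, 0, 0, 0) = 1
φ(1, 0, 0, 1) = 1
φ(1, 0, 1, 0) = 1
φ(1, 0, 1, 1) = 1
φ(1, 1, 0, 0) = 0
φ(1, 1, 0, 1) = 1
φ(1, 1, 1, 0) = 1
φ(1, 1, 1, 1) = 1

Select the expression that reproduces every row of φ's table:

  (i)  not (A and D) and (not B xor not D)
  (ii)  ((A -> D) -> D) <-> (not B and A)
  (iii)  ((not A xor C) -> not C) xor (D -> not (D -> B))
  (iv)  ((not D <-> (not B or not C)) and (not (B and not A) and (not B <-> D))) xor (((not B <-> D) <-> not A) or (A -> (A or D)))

(i) fails at (0,0,0,0): the formula yields 0, φ is 1.
(ii) fails at (0,0,0,1): the formula yields 0, φ is 1.
(iii) fails at (0,0,0,0): the formula yields 0, φ is 1.
That leaves (iv). Evaluating it on every row reproduces the table of φ exactly.

iv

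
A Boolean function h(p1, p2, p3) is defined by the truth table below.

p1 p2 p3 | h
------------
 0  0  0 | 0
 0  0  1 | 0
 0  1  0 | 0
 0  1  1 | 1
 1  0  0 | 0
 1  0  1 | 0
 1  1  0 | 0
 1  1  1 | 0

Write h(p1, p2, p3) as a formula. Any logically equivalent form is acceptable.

h is 1 on exactly one input, (0,1,1), whose minterm is ¬p1·p2·p3. So h is just that conjunction.

h(p1, p2, p3) = (NOT p1 AND p2) AND p3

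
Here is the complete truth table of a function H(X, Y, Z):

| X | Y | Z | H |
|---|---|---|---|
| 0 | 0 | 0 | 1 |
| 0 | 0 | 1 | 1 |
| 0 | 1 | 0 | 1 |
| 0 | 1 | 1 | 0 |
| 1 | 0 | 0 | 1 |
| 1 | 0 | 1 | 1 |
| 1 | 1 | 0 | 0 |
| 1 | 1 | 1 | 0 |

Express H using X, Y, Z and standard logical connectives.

H(X, Y, Z) = NOT ((((NOT X AND Y) AND Z) OR ((X AND Y) AND NOT Z)) OR ((X AND Y) AND Z))

There are just 3 zero rows: (0,1,1), (1,1,0), (1,1,1). Their minterms are ¬X·Y·Z, X·Y·¬Z, X·Y·Z; the OR of those covers precisely the 0-outputs, and negating it yields H.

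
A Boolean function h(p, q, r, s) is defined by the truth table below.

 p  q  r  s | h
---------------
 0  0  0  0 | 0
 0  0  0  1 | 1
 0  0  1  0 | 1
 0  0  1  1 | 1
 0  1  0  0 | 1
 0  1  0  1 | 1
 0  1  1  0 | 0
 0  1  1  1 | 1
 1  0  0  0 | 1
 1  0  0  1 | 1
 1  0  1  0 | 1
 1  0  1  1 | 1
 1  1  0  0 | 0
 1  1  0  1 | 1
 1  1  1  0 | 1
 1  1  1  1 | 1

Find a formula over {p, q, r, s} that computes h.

h(p, q, r, s) = ¬(((((¬p ∧ ¬q) ∧ ¬r) ∧ ¬s) ∨ (((¬p ∧ q) ∧ r) ∧ ¬s)) ∨ (((p ∧ q) ∧ ¬r) ∧ ¬s))

h is 0 on only 3 rows — (0,0,0,0), (0,1,1,0), (1,1,0,0). Writing each as a minterm (¬p·¬q·¬r·¬s, ¬p·q·r·¬s, p·q·¬r·¬s) and OR-ing them characterizes exactly where h=0, so h is the negation of that disjunction.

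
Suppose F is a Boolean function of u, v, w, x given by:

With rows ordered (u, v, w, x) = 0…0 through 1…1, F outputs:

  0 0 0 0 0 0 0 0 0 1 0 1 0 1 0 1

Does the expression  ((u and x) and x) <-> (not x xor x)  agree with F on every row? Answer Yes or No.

Test each input against both F and the formula:
  u=0, v=0, w=0, x=0: formula gives 0, F = 0 ✓
  u=0, v=0, w=0, x=1: formula gives 0, F = 0 ✓
  u=0, v=0, w=1, x=0: formula gives 0, F = 0 ✓
  u=0, v=0, w=1, x=1: formula gives 0, F = 0 ✓
  …and likewise for the remaining 12 rows.
Every row agrees, so the formula is equivalent.

Yes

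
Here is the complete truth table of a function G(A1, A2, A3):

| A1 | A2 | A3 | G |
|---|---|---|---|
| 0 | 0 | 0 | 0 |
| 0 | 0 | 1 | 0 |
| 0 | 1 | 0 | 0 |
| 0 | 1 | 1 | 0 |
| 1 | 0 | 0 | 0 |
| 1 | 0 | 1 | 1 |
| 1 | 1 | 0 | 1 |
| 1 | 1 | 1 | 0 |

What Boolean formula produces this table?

G(A1, A2, A3) = ((A1 · A2') · A3) + ((A1 · A2) · A3')

The 1-rows are (1,0,1), (1,1,0). Each contributes one minterm — A1·¬A2·A3; A1·A2·¬A3 — and their disjunction is a sum-of-products form of G.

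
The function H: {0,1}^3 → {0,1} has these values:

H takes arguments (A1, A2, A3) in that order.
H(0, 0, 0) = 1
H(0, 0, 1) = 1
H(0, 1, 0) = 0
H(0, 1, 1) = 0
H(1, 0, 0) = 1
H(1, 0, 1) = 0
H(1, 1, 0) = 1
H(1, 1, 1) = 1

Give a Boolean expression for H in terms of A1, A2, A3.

H(A1, A2, A3) = ((((A1' · A2) · A3') + ((A1' · A2) · A3)) + ((A1 · A2') · A3))'

There are just 3 zero rows: (0,1,0), (0,1,1), (1,0,1). Their minterms are ¬A1·A2·¬A3, ¬A1·A2·A3, A1·¬A2·A3; the OR of those covers precisely the 0-outputs, and negating it yields H.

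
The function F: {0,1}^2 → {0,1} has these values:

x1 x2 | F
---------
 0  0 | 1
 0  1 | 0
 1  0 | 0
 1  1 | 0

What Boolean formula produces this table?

F(x1, x2) = (x1 + x2)'

The output is 1 only when every input is 0 — NOR of all inputs.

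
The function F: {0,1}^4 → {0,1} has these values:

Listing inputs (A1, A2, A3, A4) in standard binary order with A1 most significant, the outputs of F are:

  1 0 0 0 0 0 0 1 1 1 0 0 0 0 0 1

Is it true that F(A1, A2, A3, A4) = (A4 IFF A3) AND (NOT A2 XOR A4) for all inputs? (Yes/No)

No

Evaluate (A4 IFF A3) AND (NOT A2 XOR A4) on each row and compare to F:
  A1=0, A2=0, A3=0, A4=0: formula gives 1, F = 1 ✓
  A1=0, A2=0, A3=0, A4=1: formula gives 0, F = 0 ✓
  A1=0, A2=0, A3=1, A4=0: formula gives 0, F = 0 ✓
  A1=0, A2=0, A3=1, A4=1: formula gives 0, F = 0 ✓
  …
  A1=1, A2=0, A3=0, A4=1: formula gives 0, but F = 1 ✗
Row (1,0,0,1) is a counterexample, so the formula is not equivalent to F.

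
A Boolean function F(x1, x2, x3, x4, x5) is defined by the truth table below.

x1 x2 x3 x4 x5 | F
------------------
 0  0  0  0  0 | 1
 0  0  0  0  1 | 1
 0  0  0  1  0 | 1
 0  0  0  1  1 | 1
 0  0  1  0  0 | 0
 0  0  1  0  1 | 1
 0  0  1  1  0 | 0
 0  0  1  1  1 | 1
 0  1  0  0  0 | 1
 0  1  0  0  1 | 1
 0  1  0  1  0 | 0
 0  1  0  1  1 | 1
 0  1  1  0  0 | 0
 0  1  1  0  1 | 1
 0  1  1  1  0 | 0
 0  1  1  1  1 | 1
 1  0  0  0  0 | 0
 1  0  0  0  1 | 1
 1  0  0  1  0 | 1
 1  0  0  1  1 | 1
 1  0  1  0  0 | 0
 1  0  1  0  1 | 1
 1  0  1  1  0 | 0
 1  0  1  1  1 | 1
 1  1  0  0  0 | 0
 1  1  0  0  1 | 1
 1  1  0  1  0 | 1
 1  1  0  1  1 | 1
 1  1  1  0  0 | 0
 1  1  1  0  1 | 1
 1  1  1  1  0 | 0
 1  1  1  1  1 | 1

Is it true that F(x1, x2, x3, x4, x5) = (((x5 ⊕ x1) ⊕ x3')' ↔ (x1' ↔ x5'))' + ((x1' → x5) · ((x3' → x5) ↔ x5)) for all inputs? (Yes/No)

No

Test each input against both F and the formula:
  x1=0, x2=0, x3=0, x4=0, x5=0: formula gives 1, F = 1 ✓
  x1=0, x2=0, x3=0, x4=0, x5=1: formula gives 1, F = 1 ✓
  x1=0, x2=0, x3=0, x4=1, x5=0: formula gives 1, F = 1 ✓
  x1=0, x2=0, x3=0, x4=1, x5=1: formula gives 1, F = 1 ✓
  …
  x1=0, x2=1, x3=0, x4=1, x5=0: formula gives 1, but F = 0 ✗
Since they disagree at (0,1,0,1,0), the expression is not a correct formula for F.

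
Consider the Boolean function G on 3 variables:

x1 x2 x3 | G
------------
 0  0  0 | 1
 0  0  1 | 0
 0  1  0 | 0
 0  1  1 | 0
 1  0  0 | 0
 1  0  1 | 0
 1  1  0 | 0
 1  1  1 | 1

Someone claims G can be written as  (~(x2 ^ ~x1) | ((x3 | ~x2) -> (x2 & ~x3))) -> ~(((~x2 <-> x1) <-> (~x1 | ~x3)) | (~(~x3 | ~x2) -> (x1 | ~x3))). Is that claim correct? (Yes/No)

Test each input against both G and the formula:
  x1=0, x2=0, x3=0: formula gives 1, G = 1 ✓
  x1=0, x2=0, x3=1: formula gives 1, but G = 0 ✗
Row (0,0,1) is a counterexample, so the formula is not equivalent to G.

No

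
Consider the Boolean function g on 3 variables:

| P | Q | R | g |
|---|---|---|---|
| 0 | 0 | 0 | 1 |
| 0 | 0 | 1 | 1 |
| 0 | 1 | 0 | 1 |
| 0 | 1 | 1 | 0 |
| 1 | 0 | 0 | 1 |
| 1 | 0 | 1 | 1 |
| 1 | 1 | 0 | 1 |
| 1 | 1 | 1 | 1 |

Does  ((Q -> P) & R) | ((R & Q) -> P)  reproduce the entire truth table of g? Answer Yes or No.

Test each input against both g and the formula:
  P=0, Q=0, R=0: formula gives 1, g = 1 ✓
  P=0, Q=0, R=1: formula gives 1, g = 1 ✓
  P=0, Q=1, R=0: formula gives 1, g = 1 ✓
  P=0, Q=1, R=1: formula gives 0, g = 0 ✓
  P=1, Q=0, R=0: formula gives 1, g = 1 ✓
  … (the remaining 3 rows also agree.)
No disagreement on any input; they are logically equivalent.

Yes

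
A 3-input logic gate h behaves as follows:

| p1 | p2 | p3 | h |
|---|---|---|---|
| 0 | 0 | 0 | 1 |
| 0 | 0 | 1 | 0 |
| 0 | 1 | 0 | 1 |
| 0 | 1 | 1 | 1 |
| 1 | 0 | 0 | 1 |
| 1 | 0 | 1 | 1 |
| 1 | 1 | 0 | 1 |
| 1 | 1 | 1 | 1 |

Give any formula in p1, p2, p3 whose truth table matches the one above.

h(p1, p2, p3) = NOT ((NOT p1 AND NOT p2) AND p3)

Only row (0,0,1) gives 0. So h is 1 everywhere except there — the complement of the minterm ¬p1·¬p2·p3.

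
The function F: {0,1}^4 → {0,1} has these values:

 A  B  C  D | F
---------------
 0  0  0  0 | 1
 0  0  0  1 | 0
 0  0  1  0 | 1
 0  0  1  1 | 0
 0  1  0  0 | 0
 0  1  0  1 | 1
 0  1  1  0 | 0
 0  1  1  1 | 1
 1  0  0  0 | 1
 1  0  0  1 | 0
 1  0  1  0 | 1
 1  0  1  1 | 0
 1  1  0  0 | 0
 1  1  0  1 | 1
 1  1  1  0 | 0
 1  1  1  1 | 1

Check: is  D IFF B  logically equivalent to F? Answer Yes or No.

Evaluate D IFF B on each row and compare to F:
  A=0, B=0, C=0, D=0: formula gives 1, F = 1 ✓
  A=0, B=0, C=0, D=1: formula gives 0, F = 0 ✓
  A=0, B=0, C=1, D=0: formula gives 1, F = 1 ✓
  A=0, B=0, C=1, D=1: formula gives 0, F = 0 ✓
  …and likewise for the remaining 12 rows.
All 16 rows match — the expression computes F exactly.

Yes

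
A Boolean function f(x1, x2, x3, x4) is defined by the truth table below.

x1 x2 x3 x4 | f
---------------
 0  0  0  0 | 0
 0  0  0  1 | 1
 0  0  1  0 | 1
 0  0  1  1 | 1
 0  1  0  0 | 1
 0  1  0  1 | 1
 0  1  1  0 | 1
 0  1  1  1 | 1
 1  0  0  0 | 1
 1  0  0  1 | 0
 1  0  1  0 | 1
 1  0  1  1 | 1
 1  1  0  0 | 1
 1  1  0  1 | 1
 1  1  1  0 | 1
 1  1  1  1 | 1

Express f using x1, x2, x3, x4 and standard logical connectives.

f(x1, x2, x3, x4) = ¬((((¬x1 ∧ ¬x2) ∧ ¬x3) ∧ ¬x4) ∨ (((x1 ∧ ¬x2) ∧ ¬x3) ∧ x4))

There are just 2 zero rows: (0,0,0,0), (1,0,0,1). Their minterms are ¬x1·¬x2·¬x3·¬x4, x1·¬x2·¬x3·x4; the OR of those covers precisely the 0-outputs, and negating it yields f.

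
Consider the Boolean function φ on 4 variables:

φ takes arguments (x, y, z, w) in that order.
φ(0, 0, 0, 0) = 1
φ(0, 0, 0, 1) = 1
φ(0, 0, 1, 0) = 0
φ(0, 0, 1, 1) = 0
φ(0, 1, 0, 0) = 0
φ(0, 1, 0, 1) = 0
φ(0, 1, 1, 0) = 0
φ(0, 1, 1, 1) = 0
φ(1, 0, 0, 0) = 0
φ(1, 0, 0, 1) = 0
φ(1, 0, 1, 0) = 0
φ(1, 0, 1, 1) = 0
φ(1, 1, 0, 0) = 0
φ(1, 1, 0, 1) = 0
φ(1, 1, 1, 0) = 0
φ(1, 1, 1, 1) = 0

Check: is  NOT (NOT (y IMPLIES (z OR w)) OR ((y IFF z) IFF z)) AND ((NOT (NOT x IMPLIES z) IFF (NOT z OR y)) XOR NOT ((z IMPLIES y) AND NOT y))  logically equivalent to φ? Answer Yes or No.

Evaluate NOT (NOT (y IMPLIES (z OR w)) OR ((y IFF z) IFF z)) AND ((NOT (NOT x IMPLIES z) IFF (NOT z OR y)) XOR NOT ((z IMPLIES y) AND NOT y)) on each row and compare to φ:
  x=0, y=0, z=0, w=0: formula gives 1, φ = 1 ✓
  x=0, y=0, z=0, w=1: formula gives 1, φ = 1 ✓
  x=0, y=0, z=1, w=0: formula gives 0, φ = 0 ✓
  x=0, y=0, z=1, w=1: formula gives 0, φ = 0 ✓
  …and likewise for the remaining 12 rows.
Every row agrees, so the formula is equivalent.

Yes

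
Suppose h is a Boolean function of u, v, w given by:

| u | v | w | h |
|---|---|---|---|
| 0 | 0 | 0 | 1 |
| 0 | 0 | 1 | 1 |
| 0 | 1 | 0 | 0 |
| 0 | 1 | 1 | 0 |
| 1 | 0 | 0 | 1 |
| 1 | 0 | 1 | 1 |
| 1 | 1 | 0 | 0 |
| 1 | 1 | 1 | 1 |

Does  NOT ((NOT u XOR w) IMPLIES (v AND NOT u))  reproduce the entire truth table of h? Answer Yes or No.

Evaluate NOT ((NOT u XOR w) IMPLIES (v AND NOT u)) on each row and compare to h:
  u=0, v=0, w=0: formula gives 1, h = 1 ✓
  u=0, v=0, w=1: formula gives 0, but h = 1 ✗
Since they disagree at (0,0,1), the expression is not a correct formula for h.

No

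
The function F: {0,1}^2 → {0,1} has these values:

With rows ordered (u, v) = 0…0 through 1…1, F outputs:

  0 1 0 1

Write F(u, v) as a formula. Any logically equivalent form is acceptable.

The output simply equals v.

F(u, v) = v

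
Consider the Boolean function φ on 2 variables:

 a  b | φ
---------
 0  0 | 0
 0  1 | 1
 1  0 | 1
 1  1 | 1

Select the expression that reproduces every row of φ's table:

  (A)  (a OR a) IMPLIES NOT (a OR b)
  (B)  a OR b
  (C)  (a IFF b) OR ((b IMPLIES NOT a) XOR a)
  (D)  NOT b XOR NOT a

B

(A): at (0,0) it gives 1, but φ = 0 — eliminated.
(C): at (0,0) it gives 1, but φ = 0 — eliminated.
(D): at (1,1) it gives 0, but φ = 1 — eliminated.
(B) is the remaining candidate, and it agrees with φ on all 4 inputs.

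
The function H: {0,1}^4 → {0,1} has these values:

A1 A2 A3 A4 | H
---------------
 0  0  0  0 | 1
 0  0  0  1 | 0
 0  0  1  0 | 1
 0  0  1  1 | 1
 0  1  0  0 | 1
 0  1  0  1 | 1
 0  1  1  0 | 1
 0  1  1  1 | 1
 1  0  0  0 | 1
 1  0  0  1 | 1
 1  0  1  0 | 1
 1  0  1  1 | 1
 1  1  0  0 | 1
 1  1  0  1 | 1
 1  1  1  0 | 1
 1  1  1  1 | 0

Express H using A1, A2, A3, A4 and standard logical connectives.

H is 0 on only 2 rows — (0,0,0,1), (1,1,1,1). Writing each as a minterm (¬A1·¬A2·¬A3·A4, A1·A2·A3·A4) and OR-ing them characterizes exactly where H=0, so H is the negation of that disjunction.

H(A1, A2, A3, A4) = NOT ((((NOT A1 AND NOT A2) AND NOT A3) AND A4) OR (((A1 AND A2) AND A3) AND A4))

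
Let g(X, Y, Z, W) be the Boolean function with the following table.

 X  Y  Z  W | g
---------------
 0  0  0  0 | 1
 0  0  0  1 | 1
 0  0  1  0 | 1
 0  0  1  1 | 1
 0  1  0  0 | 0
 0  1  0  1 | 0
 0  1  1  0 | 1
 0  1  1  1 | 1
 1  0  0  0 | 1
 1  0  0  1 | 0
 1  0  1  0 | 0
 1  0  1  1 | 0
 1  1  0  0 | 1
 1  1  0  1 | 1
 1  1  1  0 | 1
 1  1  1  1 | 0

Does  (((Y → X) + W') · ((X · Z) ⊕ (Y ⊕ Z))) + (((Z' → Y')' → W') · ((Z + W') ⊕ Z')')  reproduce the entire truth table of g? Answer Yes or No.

No

Test each input against both g and the formula:
  X=0, Y=0, Z=0, W=0: formula gives 1, g = 1 ✓
  X=0, Y=0, Z=0, W=1: formula gives 0, but g = 1 ✗
Row (0,0,0,1) is a counterexample, so the formula is not equivalent to g.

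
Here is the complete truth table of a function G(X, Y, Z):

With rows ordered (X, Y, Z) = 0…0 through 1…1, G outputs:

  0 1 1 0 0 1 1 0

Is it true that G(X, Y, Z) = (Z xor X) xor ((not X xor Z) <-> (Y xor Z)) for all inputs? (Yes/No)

Yes

Check the formula against G row by row:
  X=0, Y=0, Z=0: formula gives 0, G = 0 ✓
  X=0, Y=0, Z=1: formula gives 1, G = 1 ✓
  X=0, Y=1, Z=0: formula gives 1, G = 1 ✓
  X=0, Y=1, Z=1: formula gives 0, G = 0 ✓
  X=1, Y=0, Z=0: formula gives 0, G = 0 ✓
  … (the remaining 3 rows also agree.)
No disagreement on any input; they are logically equivalent.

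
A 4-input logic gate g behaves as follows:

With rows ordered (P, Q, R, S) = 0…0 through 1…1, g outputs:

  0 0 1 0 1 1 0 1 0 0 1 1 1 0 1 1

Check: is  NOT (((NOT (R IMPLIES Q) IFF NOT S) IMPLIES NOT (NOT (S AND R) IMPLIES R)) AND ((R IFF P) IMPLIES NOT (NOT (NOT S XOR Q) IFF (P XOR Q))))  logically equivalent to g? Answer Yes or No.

No

Evaluate NOT (((NOT (R IMPLIES Q) IFF NOT S) IMPLIES NOT (NOT (S AND R) IMPLIES R)) AND ((R IFF P) IMPLIES NOT (NOT (NOT S XOR Q) IFF (P XOR Q)))) on each row and compare to g:
  P=0, Q=0, R=0, S=0: formula gives 1, but g = 0 ✗
A single disagreement suffices: at (0,0,0,0) they differ, so the formula does not compute g.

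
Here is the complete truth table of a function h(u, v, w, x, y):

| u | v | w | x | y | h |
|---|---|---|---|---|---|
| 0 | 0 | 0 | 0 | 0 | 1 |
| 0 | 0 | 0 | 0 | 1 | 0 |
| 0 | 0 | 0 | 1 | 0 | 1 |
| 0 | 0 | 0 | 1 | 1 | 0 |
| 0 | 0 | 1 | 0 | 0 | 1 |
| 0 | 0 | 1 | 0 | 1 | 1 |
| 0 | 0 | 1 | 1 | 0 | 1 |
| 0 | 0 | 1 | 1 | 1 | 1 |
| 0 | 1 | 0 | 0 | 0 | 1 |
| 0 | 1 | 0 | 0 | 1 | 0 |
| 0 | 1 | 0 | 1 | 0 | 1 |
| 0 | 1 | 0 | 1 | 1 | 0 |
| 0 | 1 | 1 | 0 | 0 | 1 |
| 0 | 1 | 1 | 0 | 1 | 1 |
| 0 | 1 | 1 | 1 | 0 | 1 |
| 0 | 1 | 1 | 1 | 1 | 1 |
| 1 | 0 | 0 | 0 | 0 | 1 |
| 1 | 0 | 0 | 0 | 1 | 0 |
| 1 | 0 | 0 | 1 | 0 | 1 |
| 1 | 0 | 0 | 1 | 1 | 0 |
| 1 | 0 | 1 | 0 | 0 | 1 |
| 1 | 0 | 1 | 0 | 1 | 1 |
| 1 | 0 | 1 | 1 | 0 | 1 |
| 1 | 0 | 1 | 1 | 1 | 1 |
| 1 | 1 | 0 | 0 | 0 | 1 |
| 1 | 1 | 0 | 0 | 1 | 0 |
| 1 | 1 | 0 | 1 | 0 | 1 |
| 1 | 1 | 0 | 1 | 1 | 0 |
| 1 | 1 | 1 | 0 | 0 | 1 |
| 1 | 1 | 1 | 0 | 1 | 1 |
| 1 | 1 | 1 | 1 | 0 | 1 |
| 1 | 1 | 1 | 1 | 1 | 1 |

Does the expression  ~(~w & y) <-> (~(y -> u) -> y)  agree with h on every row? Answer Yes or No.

Test each input against both h and the formula:
  u=0, v=0, w=0, x=0, y=0: formula gives 1, h = 1 ✓
  u=0, v=0, w=0, x=0, y=1: formula gives 0, h = 0 ✓
  u=0, v=0, w=0, x=1, y=0: formula gives 1, h = 1 ✓
  u=0, v=0, w=0, x=1, y=1: formula gives 0, h = 0 ✓
  …and likewise for the remaining 28 rows.
No disagreement on any input; they are logically equivalent.

Yes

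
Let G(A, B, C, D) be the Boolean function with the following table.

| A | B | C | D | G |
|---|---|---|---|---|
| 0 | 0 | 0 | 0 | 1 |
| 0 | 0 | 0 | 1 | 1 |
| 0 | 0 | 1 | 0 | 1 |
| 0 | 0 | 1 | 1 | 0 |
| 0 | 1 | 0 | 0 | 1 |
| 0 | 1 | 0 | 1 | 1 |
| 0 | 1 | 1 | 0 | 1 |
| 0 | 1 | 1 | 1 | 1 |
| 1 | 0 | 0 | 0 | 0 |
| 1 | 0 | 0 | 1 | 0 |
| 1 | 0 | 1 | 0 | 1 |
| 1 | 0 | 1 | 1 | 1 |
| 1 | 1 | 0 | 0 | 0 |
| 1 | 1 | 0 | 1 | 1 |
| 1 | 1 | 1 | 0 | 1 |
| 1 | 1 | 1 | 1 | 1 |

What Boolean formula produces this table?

G(A, B, C, D) = NOT ((((((NOT A AND NOT B) AND C) AND D) OR (((A AND NOT B) AND NOT C) AND NOT D)) OR (((A AND NOT B) AND NOT C) AND D)) OR (((A AND B) AND NOT C) AND NOT D))

There are just 4 zero rows: (0,0,1,1), (1,0,0,0), (1,0,0,1), (1,1,0,0). Their minterms are ¬A·¬B·C·D, A·¬B·¬C·¬D, A·¬B·¬C·D, A·B·¬C·¬D; the OR of those covers precisely the 0-outputs, and negating it yields G.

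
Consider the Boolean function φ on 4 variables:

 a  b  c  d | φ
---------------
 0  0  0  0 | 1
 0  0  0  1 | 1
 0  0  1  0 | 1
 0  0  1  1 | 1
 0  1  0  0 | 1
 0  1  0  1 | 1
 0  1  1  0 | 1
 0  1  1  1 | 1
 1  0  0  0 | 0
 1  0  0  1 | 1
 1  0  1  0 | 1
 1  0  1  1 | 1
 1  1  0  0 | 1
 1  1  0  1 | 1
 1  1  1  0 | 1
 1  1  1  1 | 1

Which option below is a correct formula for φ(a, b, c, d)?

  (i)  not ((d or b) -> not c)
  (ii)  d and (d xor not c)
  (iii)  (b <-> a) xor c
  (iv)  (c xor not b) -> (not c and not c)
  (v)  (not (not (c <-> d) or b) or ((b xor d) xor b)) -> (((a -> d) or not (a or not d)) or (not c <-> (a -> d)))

(i) fails at (0,0,0,0): the formula yields 0, φ is 1.
(ii) fails at (0,0,0,0): the formula yields 0, φ is 1.
(iii) fails at (0,0,1,0): the formula yields 0, φ is 1.
(iv) fails at (0,1,1,0): the formula yields 0, φ is 1.
(v) is the remaining candidate, and it agrees with φ on all 16 inputs.

v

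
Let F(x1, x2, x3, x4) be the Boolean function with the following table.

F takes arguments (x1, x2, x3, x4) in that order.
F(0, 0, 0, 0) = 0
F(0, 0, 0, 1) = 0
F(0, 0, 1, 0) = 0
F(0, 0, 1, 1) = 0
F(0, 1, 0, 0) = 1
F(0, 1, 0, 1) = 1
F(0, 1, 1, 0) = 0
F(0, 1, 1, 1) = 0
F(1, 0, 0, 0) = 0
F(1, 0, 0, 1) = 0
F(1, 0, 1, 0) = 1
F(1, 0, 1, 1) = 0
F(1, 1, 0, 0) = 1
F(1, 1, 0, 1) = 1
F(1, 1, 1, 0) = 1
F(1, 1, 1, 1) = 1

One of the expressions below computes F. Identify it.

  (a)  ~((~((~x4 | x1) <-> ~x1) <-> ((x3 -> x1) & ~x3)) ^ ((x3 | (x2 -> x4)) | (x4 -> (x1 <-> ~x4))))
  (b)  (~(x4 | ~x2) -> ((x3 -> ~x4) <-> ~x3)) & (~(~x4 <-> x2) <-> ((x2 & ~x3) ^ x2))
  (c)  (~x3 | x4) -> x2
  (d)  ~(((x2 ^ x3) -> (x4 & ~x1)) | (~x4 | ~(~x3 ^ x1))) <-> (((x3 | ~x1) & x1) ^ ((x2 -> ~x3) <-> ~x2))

d

(a) fails at (0,0,0,1): the formula yields 1, F is 0.
(b) fails at (0,0,0,1): the formula yields 1, F is 0.
(c) fails at (0,0,1,0): the formula yields 1, F is 0.
That leaves (d). Evaluating it on every row reproduces the table of F exactly.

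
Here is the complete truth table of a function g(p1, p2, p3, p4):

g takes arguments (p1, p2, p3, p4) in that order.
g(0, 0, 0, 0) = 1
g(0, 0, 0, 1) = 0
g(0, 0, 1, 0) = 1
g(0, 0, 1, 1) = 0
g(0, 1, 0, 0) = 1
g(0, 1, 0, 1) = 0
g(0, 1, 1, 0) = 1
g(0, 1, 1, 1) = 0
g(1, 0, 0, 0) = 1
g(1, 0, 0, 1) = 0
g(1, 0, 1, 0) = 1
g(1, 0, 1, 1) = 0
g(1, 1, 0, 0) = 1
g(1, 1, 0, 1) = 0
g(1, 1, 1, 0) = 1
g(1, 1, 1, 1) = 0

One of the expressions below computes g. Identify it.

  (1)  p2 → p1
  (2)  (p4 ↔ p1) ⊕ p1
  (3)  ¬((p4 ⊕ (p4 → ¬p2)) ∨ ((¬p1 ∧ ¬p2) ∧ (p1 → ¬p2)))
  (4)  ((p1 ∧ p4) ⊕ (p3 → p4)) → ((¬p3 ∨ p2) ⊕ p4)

(1) fails at (0,0,0,1): the formula yields 1, g is 0.
(3) fails at (0,0,0,0): the formula yields 0, g is 1.
(4) fails at (0,0,1,1): the formula yields 1, g is 0.
Only (2) survives; checking it on all 16 rows confirms it matches g.

2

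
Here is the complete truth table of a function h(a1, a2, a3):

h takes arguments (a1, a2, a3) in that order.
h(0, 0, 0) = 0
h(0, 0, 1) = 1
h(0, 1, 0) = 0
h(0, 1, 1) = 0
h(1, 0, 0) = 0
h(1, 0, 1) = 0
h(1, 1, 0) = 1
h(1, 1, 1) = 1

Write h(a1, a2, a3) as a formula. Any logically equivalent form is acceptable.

h(a1, a2, a3) = (((¬a1 ∧ ¬a2) ∧ a3) ∨ ((a1 ∧ a2) ∧ ¬a3)) ∨ ((a1 ∧ a2) ∧ a3)

Collect the rows where h=1 — (0,0,1), (1,1,0), (1,1,1) — and write one minterm per row: ¬a1·¬a2·a3, a1·a2·¬a3, a1·a2·a3. Their union (logical OR) reproduces the table exactly.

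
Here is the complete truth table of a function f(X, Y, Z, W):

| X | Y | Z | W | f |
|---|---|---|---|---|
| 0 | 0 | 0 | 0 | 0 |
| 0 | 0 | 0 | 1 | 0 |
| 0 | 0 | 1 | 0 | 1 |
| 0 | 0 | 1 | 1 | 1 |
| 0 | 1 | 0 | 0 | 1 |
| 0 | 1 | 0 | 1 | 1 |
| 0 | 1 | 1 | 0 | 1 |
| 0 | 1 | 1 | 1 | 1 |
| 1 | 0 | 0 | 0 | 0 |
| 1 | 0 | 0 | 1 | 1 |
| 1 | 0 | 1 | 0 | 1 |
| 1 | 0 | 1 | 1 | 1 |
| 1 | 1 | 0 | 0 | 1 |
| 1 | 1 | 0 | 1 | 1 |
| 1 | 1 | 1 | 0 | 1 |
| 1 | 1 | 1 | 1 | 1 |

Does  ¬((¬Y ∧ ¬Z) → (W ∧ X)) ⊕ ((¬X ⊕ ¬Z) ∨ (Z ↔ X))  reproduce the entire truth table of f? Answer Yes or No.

Evaluate ¬((¬Y ∧ ¬Z) → (W ∧ X)) ⊕ ((¬X ⊕ ¬Z) ∨ (Z ↔ X)) on each row and compare to f:
  X=0, Y=0, Z=0, W=0: formula gives 0, f = 0 ✓
  X=0, Y=0, Z=0, W=1: formula gives 0, f = 0 ✓
  X=0, Y=0, Z=1, W=0: formula gives 1, f = 1 ✓
  X=0, Y=0, Z=1, W=1: formula gives 1, f = 1 ✓
  …and likewise for the remaining 12 rows.
No disagreement on any input; they are logically equivalent.

Yes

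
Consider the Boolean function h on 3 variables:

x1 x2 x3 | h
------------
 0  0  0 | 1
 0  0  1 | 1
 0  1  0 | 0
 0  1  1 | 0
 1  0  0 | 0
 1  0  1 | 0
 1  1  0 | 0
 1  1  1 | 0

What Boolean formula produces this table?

h(x1, x2, x3) = ((~x1 & ~x2) & ~x3) | ((~x1 & ~x2) & x3)

h=1 on 2 inputs: (0,0,0), (0,0,1). Reading each as a conjunction of literals (¬x1·¬x2·¬x3, ¬x1·¬x2·x3) and taking the OR gives the canonical DNF.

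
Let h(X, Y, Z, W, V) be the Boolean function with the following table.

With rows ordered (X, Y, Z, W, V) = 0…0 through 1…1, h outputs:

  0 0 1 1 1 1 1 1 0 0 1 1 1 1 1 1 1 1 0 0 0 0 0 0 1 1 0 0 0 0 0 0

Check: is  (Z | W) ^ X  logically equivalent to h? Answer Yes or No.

Check the formula against h row by row:
  X=0, Y=0, Z=0, W=0, V=0: formula gives 0, h = 0 ✓
  X=0, Y=0, Z=0, W=0, V=1: formula gives 0, h = 0 ✓
  X=0, Y=0, Z=0, W=1, V=0: formula gives 1, h = 1 ✓
  X=0, Y=0, Z=0, W=1, V=1: formula gives 1, h = 1 ✓
  … (the remaining 28 rows also agree.)
No disagreement on any input; they are logically equivalent.

Yes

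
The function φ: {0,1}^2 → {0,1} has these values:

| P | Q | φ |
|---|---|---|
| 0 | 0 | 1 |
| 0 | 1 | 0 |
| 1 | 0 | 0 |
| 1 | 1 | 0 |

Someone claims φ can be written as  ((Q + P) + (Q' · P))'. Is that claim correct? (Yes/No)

Yes

Evaluate ((Q + P) + (Q' · P))' on each row and compare to φ:
  P=0, Q=0: formula gives 1, φ = 1 ✓
  P=0, Q=1: formula gives 0, φ = 0 ✓
  P=1, Q=0: formula gives 0, φ = 0 ✓
  P=1, Q=1: formula gives 0, φ = 0 ✓
Every row agrees, so the formula is equivalent.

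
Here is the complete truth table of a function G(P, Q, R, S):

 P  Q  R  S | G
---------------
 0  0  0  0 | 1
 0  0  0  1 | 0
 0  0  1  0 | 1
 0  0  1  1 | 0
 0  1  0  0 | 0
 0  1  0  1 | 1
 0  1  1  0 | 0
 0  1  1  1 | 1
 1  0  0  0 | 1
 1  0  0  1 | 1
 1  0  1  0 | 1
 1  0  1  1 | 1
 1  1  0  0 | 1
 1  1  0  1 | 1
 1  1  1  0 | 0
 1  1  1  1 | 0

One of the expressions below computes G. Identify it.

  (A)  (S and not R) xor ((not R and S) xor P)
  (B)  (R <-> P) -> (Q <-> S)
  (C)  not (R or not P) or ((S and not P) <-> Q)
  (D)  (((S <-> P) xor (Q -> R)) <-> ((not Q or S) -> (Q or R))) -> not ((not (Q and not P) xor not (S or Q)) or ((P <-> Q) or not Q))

(A): at (0,0,0,0) it gives 0, but G = 1 — eliminated.
(B): at (0,0,1,1) it gives 1, but G = 0 — eliminated.
(D): at (0,0,0,0) it gives 0, but G = 1 — eliminated.
Only (C) survives; checking it on all 16 rows confirms it matches G.

C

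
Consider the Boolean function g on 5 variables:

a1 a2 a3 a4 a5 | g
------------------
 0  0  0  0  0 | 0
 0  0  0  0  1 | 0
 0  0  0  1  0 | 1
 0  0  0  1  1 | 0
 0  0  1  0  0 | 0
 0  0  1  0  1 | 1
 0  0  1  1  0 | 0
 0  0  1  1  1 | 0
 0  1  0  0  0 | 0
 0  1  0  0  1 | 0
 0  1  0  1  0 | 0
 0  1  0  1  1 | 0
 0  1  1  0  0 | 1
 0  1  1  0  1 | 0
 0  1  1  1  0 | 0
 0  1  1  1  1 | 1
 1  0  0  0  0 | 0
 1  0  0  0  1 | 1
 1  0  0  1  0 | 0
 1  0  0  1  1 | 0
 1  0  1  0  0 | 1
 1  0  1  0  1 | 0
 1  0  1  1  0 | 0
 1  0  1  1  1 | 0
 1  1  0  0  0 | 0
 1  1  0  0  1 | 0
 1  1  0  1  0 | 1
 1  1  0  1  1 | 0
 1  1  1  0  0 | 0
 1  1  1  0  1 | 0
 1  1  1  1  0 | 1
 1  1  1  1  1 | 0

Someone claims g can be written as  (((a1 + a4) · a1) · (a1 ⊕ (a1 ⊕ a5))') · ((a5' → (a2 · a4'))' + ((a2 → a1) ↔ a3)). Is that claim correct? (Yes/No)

Evaluate (((a1 + a4) · a1) · (a1 ⊕ (a1 ⊕ a5))') · ((a5' → (a2 · a4'))' + ((a2 → a1) ↔ a3)) on each row and compare to g:
  a1=0, a2=0, a3=0, a4=0, a5=0: formula gives 0, g = 0 ✓
  a1=0, a2=0, a3=0, a4=0, a5=1: formula gives 0, g = 0 ✓
  a1=0, a2=0, a3=0, a4=1, a5=0: formula gives 0, but g = 1 ✗
Row (0,0,0,1,0) is a counterexample, so the formula is not equivalent to g.

No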